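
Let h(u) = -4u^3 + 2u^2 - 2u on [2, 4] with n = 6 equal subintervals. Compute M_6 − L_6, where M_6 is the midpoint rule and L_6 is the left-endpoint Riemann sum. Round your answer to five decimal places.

-32.11111

M_6 ≈ -214.0370370.
L_6 ≈ -181.9259259.
M_6 − L_6 ≈ -32.11111.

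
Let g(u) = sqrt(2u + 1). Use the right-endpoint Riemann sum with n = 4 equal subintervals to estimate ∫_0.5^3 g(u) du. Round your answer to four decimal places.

Δu = (3 − 0.5)/4 = 0.625.
Right endpoints: 1.125, 1.75, 2.375, 3.
g(1.125) ≈ 1.8028, g(1.75) ≈ 2.1213, g(2.375) ≈ 2.3979, g(3) ≈ 2.6458.
Sum = Δu · [g(1.125) + g(1.75) + g(2.375) + g(3)].
Sum ≈ 5.6049.

5.6049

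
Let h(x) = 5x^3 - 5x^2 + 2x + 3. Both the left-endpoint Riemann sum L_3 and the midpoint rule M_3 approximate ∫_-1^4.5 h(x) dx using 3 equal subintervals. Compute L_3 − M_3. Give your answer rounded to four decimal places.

-245.8863

L_3 ≈ 114.914352.
M_3 ≈ 360.800637.
L_3 − M_3 ≈ -245.8863.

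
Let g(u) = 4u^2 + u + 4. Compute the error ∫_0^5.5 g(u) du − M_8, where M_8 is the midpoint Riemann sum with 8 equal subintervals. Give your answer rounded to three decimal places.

Exact integral: ∫_0^5.5 g(u) du ≈ 258.95833.
M_8 ≈ 258.09180.
Error ≈ 258.95833 − 258.09180 ≈ 0.867.

0.867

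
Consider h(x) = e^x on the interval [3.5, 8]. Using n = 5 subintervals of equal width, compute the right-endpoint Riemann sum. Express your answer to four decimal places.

4470.7156

Δx = (8 − 3.5)/5 = 0.9.
Right endpoints: 4.4, 5.3, 6.2, 7.1, 8.
h(4.4) ≈ 81.4509, h(5.3) ≈ 200.3368, h(6.2) ≈ 492.7490, h(7.1) ≈ 1211.9671, h(8) ≈ 2980.9580.
Sum = Δx · [h(4.4) + h(5.3) + h(6.2) + h(7.1) + h(8)].
Sum ≈ 4470.7156.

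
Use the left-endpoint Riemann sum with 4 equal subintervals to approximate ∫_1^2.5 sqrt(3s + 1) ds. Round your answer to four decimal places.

Δs = (2.5 − 1)/4 = 0.375.
Left endpoints: 1, 1.375, 1.75, 2.125.
f(1) ≈ 2.0000, f(1.375) ≈ 2.2638, f(1.75) ≈ 2.5000, f(2.125) ≈ 2.7157.
Sum = Δs · [f(1) + f(1.375) + f(1.75) + f(2.125)].
Sum ≈ 3.5548.

3.5548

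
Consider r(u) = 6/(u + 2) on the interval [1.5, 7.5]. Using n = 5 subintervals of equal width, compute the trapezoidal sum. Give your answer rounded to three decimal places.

Δu = (7.5 − 1.5)/5 = 1.2.
r(1.5) = 12/7, r(2.7) = 60/47, r(3.9) = 60/59, r(5.1) = 60/71, r(6.3) = 60/83, r(7.5) = 12/19.
T_5 = (Δu/2)·[r(u_0) + 2r(u_1) + ... + 2r(u_{4}) + r(u_5)].
Sum ≈ 6.041.

6.041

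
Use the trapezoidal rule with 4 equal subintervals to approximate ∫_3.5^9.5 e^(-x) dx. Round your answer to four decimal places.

0.0356

Δx = (9.5 − 3.5)/4 = 1.5.
f(3.5) ≈ 0.0302, f(5) ≈ 0.0067, f(6.5) ≈ 0.0015, f(8) ≈ 0.0003, f(9.5) ≈ 0.0001.
T_4 = (Δx/2)·[f(x_0) + 2f(x_1) + 2f(x_2) + 2f(x_3) + f(x_4)].
Sum ≈ 0.0356.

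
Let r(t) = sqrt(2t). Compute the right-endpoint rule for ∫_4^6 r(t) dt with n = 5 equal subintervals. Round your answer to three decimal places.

Δt = (6 − 4)/5 = 0.4.
Right endpoints: 4.4, 4.8, 5.2, 5.6, 6.
r(4.4) ≈ 2.966, r(4.8) ≈ 3.098, r(5.2) ≈ 3.225, r(5.6) ≈ 3.347, r(6) ≈ 3.464.
Sum = Δt · [r(4.4) + r(4.8) + r(5.2) + r(5.6) + r(6)].
Sum ≈ 6.440.

6.440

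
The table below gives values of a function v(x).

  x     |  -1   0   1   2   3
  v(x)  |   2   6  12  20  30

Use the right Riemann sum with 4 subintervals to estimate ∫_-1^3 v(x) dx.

68

Δx = 1.
Sum = 1·[6 + 12 + 20 + 30] = 68.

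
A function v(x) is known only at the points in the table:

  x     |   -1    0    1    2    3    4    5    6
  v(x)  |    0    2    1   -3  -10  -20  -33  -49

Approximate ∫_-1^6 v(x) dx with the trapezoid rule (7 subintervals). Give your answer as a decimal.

-87.5

Δx = 1.
T_7 = (1/2)·[0 + 2·2 + 2·1 + 2·(-3) + 2·(-10) + 2·(-20) + 2·(-33) + (-49)] = -87.5.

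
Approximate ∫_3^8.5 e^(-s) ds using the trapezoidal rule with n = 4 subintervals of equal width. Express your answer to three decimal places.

Δs = (8.5 − 3)/4 = 1.375.
f(3) ≈ 0.050, f(4.375) ≈ 0.013, f(5.75) ≈ 0.003, f(7.125) ≈ 0.001, f(8.5) ≈ 0.000.
T_4 = (Δs/2)·[f(s_0) + 2f(s_1) + 2f(s_2) + 2f(s_3) + f(s_4)].
Sum ≈ 0.057.

0.057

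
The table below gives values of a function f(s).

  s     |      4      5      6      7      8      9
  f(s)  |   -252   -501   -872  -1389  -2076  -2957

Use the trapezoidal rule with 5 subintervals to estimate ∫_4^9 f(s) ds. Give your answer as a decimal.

-6442.5

Δs = 1.
T_5 = (1/2)·[(-252) + 2·(-501) + 2·(-872) + 2·(-1389) + 2·(-2076) + (-2957)] = -6442.5.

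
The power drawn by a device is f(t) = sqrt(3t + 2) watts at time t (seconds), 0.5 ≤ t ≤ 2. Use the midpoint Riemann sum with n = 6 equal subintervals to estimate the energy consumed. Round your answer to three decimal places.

Δt = (2 − 0.5)/6 = 0.25.
Midpoints: 0.625, 0.875, 1.125, 1.375, 1.625, 1.875.
f(0.625) ≈ 1.969, f(0.875) ≈ 2.151, f(1.125) ≈ 2.318, f(1.375) ≈ 2.475, f(1.625) ≈ 2.622, f(1.875) ≈ 2.761.
Sum = Δt · [f(0.625) + f(0.875) + f(1.125) + ...].
Sum ≈ 3.574.

3.574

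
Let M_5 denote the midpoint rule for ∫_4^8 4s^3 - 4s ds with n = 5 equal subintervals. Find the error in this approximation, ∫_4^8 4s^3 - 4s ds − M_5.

15.36

Exact integral: ∫_4^8 f(s) ds = 3744.
M_5 = 3728.64.
Error = 3744 − 3728.64 = 15.36.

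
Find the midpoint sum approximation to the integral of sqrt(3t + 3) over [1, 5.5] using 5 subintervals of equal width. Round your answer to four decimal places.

15.8786

Δt = (5.5 − 1)/5 = 0.9.
Midpoints: 1.45, 2.35, 3.25, 4.15, 5.05.
f(1.45) ≈ 2.7111, f(2.35) ≈ 3.1702, f(3.25) ≈ 3.5707, f(4.15) ≈ 3.9306, f(5.05) ≈ 4.2603.
Sum = Δt · [f(1.45) + f(2.35) + f(3.25) + f(4.15) + f(5.05)].
Sum ≈ 15.8786.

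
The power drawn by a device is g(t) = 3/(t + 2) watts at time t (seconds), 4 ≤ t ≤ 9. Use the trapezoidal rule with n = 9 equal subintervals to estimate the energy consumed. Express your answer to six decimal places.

Δt = (9 − 4)/9 = 5/9.
g(4) = 0.5, g(41/9) = 27/59, g(46/9) = 0.421875, g(17/3) = 9/23, g(56/9) = 27/74, g(61/9) = 27/79, g(22/3) = 9/28, g(71/9) = 27/89, g(76/9) = 27/94, g(9) = 3/11.
T_9 = (Δt/2)·[g(t_0) + 2g(t_1) + ... + 2g(t_{8}) + g(t_9)].
Sum ≈ 1.819911.

1.819911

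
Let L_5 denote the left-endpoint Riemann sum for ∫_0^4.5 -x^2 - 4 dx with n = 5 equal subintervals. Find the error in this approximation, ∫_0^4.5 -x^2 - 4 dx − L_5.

Exact integral: ∫_0^4.5 f(x) dx = -48.375.
L_5 = -39.87.
Error = -48.375 − (-39.87) = -8.505.

-8.505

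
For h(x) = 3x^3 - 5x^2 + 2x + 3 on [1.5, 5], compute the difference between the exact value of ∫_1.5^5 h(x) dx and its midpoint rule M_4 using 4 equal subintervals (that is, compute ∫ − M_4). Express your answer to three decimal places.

5.415

Exact integral: ∫_1.5^5 h(x) dx ≈ 295.49479.
M_4 ≈ 290.07959.
Error ≈ 295.49479 − 290.07959 ≈ 5.415.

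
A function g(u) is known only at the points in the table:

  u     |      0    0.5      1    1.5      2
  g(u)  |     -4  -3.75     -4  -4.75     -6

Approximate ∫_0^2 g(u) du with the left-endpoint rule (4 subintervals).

-8.25

Δu = 0.5.
Sum = 0.5·[(-4) + (-3.75) + (-4) + (-4.75)] = -8.25.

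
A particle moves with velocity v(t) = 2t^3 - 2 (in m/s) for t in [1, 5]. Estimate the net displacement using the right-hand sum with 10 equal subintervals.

Δt = (5 − 1)/10 = 0.4.
Right endpoints: 1.4, 1.8, 2.2, 2.6, 3, 3.4, 3.8, 4.2, 4.6, 5.
v(1.4) = 3.488, v(1.8) = 9.664, v(2.2) = 19.296, v(2.6) = 33.152, v(3) = 52, v(3.4) = 76.608, v(3.8) = 107.744, v(4.2) = 146.176, v(4.6) = 192.672, v(5) = 248.
Sum = Δt · [v(1.4) + v(1.8) + v(2.2) + ...].
Sum = 355.52.

355.52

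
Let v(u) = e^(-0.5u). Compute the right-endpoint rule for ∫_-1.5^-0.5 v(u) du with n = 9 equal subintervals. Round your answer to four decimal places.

Δu = (-0.5 − (-1.5))/9 = 1/9.
Right endpoints: -25/18, -23/18, -7/6, -19/18, -17/18, -5/6, -13/18, -11/18, -0.5.
v(-25/18) ≈ 2.0026, v(-23/18) ≈ 1.8944, v(-7/6) ≈ 1.7920, v(-19/18) ≈ 1.6952, v(-17/18) ≈ 1.6036, v(-5/6) ≈ 1.5169, v(-13/18) ≈ 1.4349, v(-11/18) ≈ 1.3574, v(-0.5) ≈ 1.2840.
Sum = Δu · [v(-25/18) + v(-23/18) + v(-7/6) + ...].
Sum ≈ 1.6201.

1.6201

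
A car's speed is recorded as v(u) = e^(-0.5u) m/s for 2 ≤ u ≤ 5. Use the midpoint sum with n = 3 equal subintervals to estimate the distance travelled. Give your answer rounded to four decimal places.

Δu = (5 − 2)/3 = 1.
Midpoints: 2.5, 3.5, 4.5.
v(2.5) ≈ 0.2865, v(3.5) ≈ 0.1738, v(4.5) ≈ 0.1054.
Sum = Δu · [v(2.5) + v(3.5) + v(4.5)].
Sum ≈ 0.5657.

0.5657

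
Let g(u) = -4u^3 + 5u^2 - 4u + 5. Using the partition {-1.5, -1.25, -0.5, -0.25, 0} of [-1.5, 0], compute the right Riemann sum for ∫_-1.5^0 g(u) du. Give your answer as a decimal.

Subinterval widths: 0.25, 0.75, 0.25, 0.25.
Right endpoints: -1.25, -0.5, -0.25, 0.
g(-1.25) = 25.625, g(-0.5) = 8.75, g(-0.25) = 6.375, g(0) = 5.
Sum = Σ Δu_i · g(u_i).
Sum = 15.8125.

15.8125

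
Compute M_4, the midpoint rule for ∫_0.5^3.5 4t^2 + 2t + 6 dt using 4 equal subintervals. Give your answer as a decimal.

86.4375

Δt = (3.5 − 0.5)/4 = 0.75.
Midpoints: 0.875, 1.625, 2.375, 3.125.
f(0.875) = 10.8125, f(1.625) = 19.8125, f(2.375) = 33.3125, f(3.125) = 51.3125.
Sum = Δt · [f(0.875) + f(1.625) + f(2.375) + f(3.125)].
Sum = 86.4375.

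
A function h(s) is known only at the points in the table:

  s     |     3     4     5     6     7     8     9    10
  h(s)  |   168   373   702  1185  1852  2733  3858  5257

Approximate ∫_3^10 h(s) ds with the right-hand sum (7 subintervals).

Δs = 1.
Sum = 1·[373 + 702 + 1185 + 1852 + 2733 + 3858 + 5257] = 15960.

15960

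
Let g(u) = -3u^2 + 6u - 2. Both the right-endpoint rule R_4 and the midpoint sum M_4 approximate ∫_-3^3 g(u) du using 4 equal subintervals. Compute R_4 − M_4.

16.875

R_4 = -45.75.
M_4 = -62.625.
R_4 − M_4 = 16.875.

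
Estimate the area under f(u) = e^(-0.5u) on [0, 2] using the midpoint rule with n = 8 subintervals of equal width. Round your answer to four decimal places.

1.2634

Δu = (2 − 0)/8 = 0.25.
Midpoints: 0.125, 0.375, 0.625, 0.875, 1.125, 1.375, 1.625, 1.875.
f(0.125) ≈ 0.9394, f(0.375) ≈ 0.8290, f(0.625) ≈ 0.7316, f(0.875) ≈ 0.6456, f(1.125) ≈ 0.5698, f(1.375) ≈ 0.5028, f(1.625) ≈ 0.4437, f(1.875) ≈ 0.3916.
Sum = Δu · [f(0.125) + f(0.375) + f(0.625) + ...].
Sum ≈ 1.2634.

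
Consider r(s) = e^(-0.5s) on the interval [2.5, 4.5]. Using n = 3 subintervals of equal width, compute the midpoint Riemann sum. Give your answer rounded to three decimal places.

Δs = (4.5 − 2.5)/3 = 2/3.
Midpoints: 17/6, 3.5, 25/6.
r(17/6) ≈ 0.243, r(3.5) ≈ 0.174, r(25/6) ≈ 0.125.
Sum = Δs · [r(17/6) + r(3.5) + r(25/6)].
Sum ≈ 0.361.

0.361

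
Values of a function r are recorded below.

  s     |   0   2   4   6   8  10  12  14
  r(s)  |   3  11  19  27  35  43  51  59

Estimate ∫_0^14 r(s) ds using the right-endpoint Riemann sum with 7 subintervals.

Δs = 2.
Sum = 2·[11 + 19 + 27 + 35 + 43 + 51 + 59] = 490.

490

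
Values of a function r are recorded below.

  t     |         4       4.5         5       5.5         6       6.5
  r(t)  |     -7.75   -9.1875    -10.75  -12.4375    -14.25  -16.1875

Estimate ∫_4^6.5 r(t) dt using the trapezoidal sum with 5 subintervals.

Δt = 0.5.
T_5 = (0.5/2)·[(-7.75) + 2·(-9.1875) + 2·(-10.75) + 2·(-12.4375) + 2·(-14.25) + (-16.1875)] = -29.296875.

-29.296875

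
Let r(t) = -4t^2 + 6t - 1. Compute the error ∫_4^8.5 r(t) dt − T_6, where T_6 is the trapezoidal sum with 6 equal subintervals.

1.6875

Exact integral: ∫_4^8.5 r(t) dt = -569.25.
T_6 = -570.9375.
Error = -569.25 − (-570.9375) = 1.6875.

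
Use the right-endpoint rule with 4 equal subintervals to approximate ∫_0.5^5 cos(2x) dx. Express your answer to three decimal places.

-1.148

Δx = (5 − 0.5)/4 = 1.125.
Right endpoints: 1.625, 2.75, 3.875, 5.
f(1.625) ≈ -0.994, f(2.75) ≈ 0.709, f(3.875) ≈ 0.104, f(5) ≈ -0.839.
Sum = Δx · [f(1.625) + f(2.75) + f(3.875) + f(5)].
Sum ≈ -1.148.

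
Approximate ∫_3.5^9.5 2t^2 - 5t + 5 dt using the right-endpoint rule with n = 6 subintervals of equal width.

Δt = (9.5 − 3.5)/6 = 1.
Right endpoints: 4.5, 5.5, 6.5, 7.5, 8.5, 9.5.
f(4.5) = 23, f(5.5) = 38, f(6.5) = 57, f(7.5) = 80, f(8.5) = 107, f(9.5) = 138.
Sum = Δt · [f(4.5) + f(5.5) + f(6.5) + ...].
Sum = 443.

443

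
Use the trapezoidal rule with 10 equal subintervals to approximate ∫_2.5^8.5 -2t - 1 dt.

-72

Δt = (8.5 − 2.5)/10 = 0.6.
f(2.5) = -6, f(3.1) = -7.2, f(3.7) = -8.4, f(4.3) = -9.6, f(4.9) = -10.8, f(5.5) = -12, f(6.1) = -13.2, f(6.7) = -14.4, f(7.3) = -15.6, f(7.9) = -16.8, f(8.5) = -18.
T_10 = (Δt/2)·[f(t_0) + 2f(t_1) + ... + 2f(t_{9}) + f(t_10)].
Sum = -72.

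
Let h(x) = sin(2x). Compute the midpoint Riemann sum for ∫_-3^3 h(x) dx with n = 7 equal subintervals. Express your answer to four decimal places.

0.0000

Δx = (3 − (-3))/7 = 6/7.
Midpoints: -18/7, -12/7, -6/7, 0, 6/7, 12/7, 18/7.
h(-18/7) ≈ 0.9088, h(-12/7) ≈ 0.2831, h(-6/7) ≈ -0.9897, h(0) ≈ 0.0000, h(6/7) ≈ 0.9897, h(12/7) ≈ -0.2831, h(18/7) ≈ -0.9088.
Sum = Δx · [h(-18/7) + h(-12/7) + h(-6/7) + ...].
Sum ≈ 0.0000.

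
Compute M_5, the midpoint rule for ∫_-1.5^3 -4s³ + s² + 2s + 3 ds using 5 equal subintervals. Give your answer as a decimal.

-43.1325

Δs = (3 − (-1.5))/5 = 0.9.
Midpoints: -1.05, -0.15, 0.75, 1.65, 2.55.
f(-1.05) = 6.633, f(-0.15) = 2.736, f(0.75) = 3.375, f(1.65) = -8.946, f(2.55) = -51.723.
Sum = Δs · [f(-1.05) + f(-0.15) + f(0.75) + f(1.65) + f(2.55)].
Sum = -43.1325.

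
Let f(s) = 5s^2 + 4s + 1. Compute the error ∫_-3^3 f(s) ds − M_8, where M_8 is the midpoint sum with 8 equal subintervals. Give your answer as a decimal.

1.40625

Exact integral: ∫_-3^3 f(s) ds = 96.
M_8 = 94.59375.
Error = 96 − 94.59375 = 1.40625.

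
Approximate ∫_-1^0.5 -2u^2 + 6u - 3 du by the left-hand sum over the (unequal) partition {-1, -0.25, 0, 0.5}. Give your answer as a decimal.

Subinterval widths: 0.75, 0.25, 0.5.
Left endpoints: -1, -0.25, 0.
f(-1) = -11, f(-0.25) = -4.625, f(0) = -3.
Sum = Σ Δu_i · f(u_i).
Sum = -10.90625.

-10.90625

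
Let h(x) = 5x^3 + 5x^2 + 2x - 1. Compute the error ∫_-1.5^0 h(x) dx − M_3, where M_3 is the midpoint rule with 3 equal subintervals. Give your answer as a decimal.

-0.1953125

Exact integral: ∫_-1.5^0 h(x) dx = -4.453125.
M_3 = -4.2578125.
Error = -4.453125 − (-4.2578125) = -0.1953125.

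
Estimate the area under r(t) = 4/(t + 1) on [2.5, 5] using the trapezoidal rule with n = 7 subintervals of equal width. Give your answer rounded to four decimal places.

Δt = (5 − 2.5)/7 = 5/14.
r(2.5) = 8/7, r(20/7) = 28/27, r(45/14) = 56/59, r(25/7) = 0.875, r(55/14) = 56/69, r(30/7) = 28/37, r(65/14) = 56/79, r(5) = 2/3.
T_7 = (Δt/2)·[r(t_0) + 2r(t_1) + ... + 2r(t_{6}) + r(t_7)].
Sum ≈ 2.1583.

2.1583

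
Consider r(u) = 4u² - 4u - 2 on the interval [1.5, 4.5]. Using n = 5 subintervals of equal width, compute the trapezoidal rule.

75.72

Δu = (4.5 − 1.5)/5 = 0.6.
r(1.5) = 1, r(2.1) = 7.24, r(2.7) = 16.36, r(3.3) = 28.36, r(3.9) = 43.24, r(4.5) = 61.
T_5 = (Δu/2)·[r(u_0) + 2r(u_1) + ... + 2r(u_{4}) + r(u_5)].
Sum = 75.72.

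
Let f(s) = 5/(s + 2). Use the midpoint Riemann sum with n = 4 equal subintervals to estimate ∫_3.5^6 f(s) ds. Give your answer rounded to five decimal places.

1.87205

Δs = (6 − 3.5)/4 = 0.625.
Midpoints: 3.8125, 4.4375, 5.0625, 5.6875.
f(3.8125) = 80/93, f(4.4375) = 80/103, f(5.0625) = 80/113, f(5.6875) = 80/123.
Sum = Δs · [f(3.8125) + f(4.4375) + f(5.0625) + f(5.6875)].
Sum ≈ 1.87205.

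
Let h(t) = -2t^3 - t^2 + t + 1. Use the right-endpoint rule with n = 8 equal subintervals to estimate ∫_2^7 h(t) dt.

-1507.65625

Δt = (7 − 2)/8 = 0.625.
Right endpoints: 2.625, 3.25, 3.875, 4.5, 5.125, 5.75, 6.375, 7.
h(2.625) = -39.44140625, h(3.25) = -74.96875, h(3.875) = -126.51171875, h(4.5) = -197, h(5.125) = -289.36328125, h(5.75) = -406.53125, h(6.375) = -551.43359375, h(7) = -727.
Sum = Δt · [h(2.625) + h(3.25) + h(3.875) + ...].
Sum = -1507.65625.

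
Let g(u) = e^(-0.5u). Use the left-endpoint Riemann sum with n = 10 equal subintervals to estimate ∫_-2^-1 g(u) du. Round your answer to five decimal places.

2.19304

Δu = (-1 − (-2))/10 = 0.1.
Left endpoints: -2, -1.9, -1.8, -1.7, -1.6, -1.5, -1.4, -1.3, -1.2, -1.1.
g(-2) ≈ 2.71828, g(-1.9) ≈ 2.58571, g(-1.8) ≈ 2.45960, g(-1.7) ≈ 2.33965, g(-1.6) ≈ 2.22554, g(-1.5) ≈ 2.11700, g(-1.4) ≈ 2.01375, g(-1.3) ≈ 1.91554, g(-1.2) ≈ 1.82212, g(-1.1) ≈ 1.73325.
Sum = Δu · [g(-2) + g(-1.9) + g(-1.8) + ...].
Sum ≈ 2.19304.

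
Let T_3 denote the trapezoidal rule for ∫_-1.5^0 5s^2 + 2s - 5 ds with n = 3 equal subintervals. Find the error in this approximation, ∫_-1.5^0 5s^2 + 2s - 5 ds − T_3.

Exact integral: ∫_-1.5^0 f(s) ds = -4.125.
T_3 = -3.8125.
Error = -4.125 − (-3.8125) = -0.3125.

-0.3125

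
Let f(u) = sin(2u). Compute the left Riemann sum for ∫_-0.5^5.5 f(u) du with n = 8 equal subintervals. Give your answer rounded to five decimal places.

Δu = (5.5 − (-0.5))/8 = 0.75.
Left endpoints: -0.5, 0.25, 1, 1.75, 2.5, 3.25, 4, 4.75.
f(-0.5) ≈ -0.84147, f(0.25) ≈ 0.47943, f(1) ≈ 0.90930, f(1.75) ≈ -0.35078, f(2.5) ≈ -0.95892, f(3.25) ≈ 0.21512, f(4) ≈ 0.98936, f(4.75) ≈ -0.07515.
Sum = Δu · [f(-0.5) + f(0.25) + f(1) + ...].
Sum ≈ 0.27515.

0.27515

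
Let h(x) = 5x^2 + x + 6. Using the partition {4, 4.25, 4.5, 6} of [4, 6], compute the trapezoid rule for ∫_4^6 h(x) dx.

278.171875

Subinterval widths: 0.25, 0.25, 1.5.
h(4) = 90, h(4.25) = 100.5625, h(4.5) = 111.75, h(6) = 192.
On each subinterval the trapezoid contributes (Δx_i/2)·[h(x_{i-1}) + h(x_i)].
Sum = 278.171875.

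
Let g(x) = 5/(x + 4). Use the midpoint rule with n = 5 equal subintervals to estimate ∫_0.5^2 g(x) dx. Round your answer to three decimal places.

1.438

Δx = (2 − 0.5)/5 = 0.3.
Midpoints: 0.65, 0.95, 1.25, 1.55, 1.85.
g(0.65) = 100/93, g(0.95) = 100/99, g(1.25) = 20/21, g(1.55) = 100/111, g(1.85) = 100/117.
Sum = Δx · [g(0.65) + g(0.95) + g(1.25) + g(1.55) + g(1.85)].
Sum ≈ 1.438.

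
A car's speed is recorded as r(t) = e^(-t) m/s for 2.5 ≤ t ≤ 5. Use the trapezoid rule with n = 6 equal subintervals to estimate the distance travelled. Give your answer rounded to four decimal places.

0.0764

Δt = (5 − 2.5)/6 = 5/12.
r(2.5) ≈ 0.0821, r(35/12) ≈ 0.0541, r(10/3) ≈ 0.0357, r(3.75) ≈ 0.0235, r(25/6) ≈ 0.0155, r(55/12) ≈ 0.0102, r(5) ≈ 0.0067.
T_6 = (Δt/2)·[r(t_0) + 2r(t_1) + ... + 2r(t_{5}) + r(t_6)].
Sum ≈ 0.0764.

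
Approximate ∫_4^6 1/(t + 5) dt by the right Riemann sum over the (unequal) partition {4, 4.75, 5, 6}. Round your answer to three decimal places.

Subinterval widths: 0.75, 0.25, 1.
Right endpoints: 4.75, 5, 6.
f(4.75) = 4/39, f(5) = 0.1, f(6) = 1/11.
Sum = Σ Δt_i · f(t_i).
Sum ≈ 0.193.

0.193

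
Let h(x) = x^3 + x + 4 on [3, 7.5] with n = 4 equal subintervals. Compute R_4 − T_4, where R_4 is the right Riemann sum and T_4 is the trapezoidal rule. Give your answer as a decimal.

R_4 ≈ 1051.9892578.
T_4 ≈ 827.3408203.
R_4 − T_4 = 224.6484375.

224.6484375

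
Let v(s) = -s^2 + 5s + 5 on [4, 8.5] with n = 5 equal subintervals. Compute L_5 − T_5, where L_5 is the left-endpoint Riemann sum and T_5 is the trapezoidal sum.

15.1875

L_5 = -5.67.
T_5 = -20.8575.
L_5 − T_5 = 15.1875.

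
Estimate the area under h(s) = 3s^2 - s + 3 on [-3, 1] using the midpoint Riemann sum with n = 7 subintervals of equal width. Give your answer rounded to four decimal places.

Δs = (1 − (-3))/7 = 4/7.
Midpoints: -19/7, -15/7, -11/7, -1, -3/7, 1/7, 5/7.
h(-19/7) = 1363/49, h(-15/7) = 927/49, h(-11/7) = 587/49, h(-1) = 7, h(-3/7) = 195/49, h(1/7) = 143/49, h(5/7) = 187/49.
Sum = Δs · [h(-19/7) + h(-15/7) + h(-11/7) + ...].
Sum ≈ 43.6735.

43.6735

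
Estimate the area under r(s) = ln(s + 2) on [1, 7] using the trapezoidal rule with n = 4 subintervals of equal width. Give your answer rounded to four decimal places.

10.4380

Δs = (7 − 1)/4 = 1.5.
r(1) ≈ 1.0986, r(2.5) ≈ 1.5041, r(4) ≈ 1.7918, r(5.5) ≈ 2.0149, r(7) ≈ 2.1972.
T_4 = (Δs/2)·[r(s_0) + 2r(s_1) + 2r(s_2) + 2r(s_3) + r(s_4)].
Sum ≈ 10.4380.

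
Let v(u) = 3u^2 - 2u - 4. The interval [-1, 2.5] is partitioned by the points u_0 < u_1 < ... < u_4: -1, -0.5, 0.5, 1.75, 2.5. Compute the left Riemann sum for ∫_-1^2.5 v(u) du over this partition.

-5.796875

Subinterval widths: 0.5, 1, 1.25, 0.75.
Left endpoints: -1, -0.5, 0.5, 1.75.
v(-1) = 1, v(-0.5) = -2.25, v(0.5) = -4.25, v(1.75) = 1.6875.
Sum = Σ Δu_i · v(u_i).
Sum = -5.796875.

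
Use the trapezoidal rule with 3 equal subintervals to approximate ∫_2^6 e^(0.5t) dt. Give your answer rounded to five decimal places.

Δt = (6 − 2)/3 = 4/3.
f(2) ≈ 2.71828, f(10/3) ≈ 5.29449, f(14/3) ≈ 10.31226, f(6) ≈ 20.08554.
T_3 = (Δt/2)·[f(t_0) + 2f(t_1) + 2f(t_2) + f(t_3)].
Sum ≈ 36.01154.

36.01154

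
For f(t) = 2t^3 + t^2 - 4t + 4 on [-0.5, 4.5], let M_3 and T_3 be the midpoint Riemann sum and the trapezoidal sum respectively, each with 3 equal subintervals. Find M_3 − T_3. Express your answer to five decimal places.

-45.13889

M_3 ≈ 200.3703704.
T_3 ≈ 245.5092593.
M_3 − T_3 ≈ -45.13889.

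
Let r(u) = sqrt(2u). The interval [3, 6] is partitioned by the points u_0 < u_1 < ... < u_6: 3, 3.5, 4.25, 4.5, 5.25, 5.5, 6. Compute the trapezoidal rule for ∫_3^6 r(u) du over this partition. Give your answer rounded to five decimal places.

8.95365

Subinterval widths: 0.5, 0.75, 0.25, 0.75, 0.25, 0.5.
r(3) ≈ 2.44949, r(3.5) ≈ 2.64575, r(4.25) ≈ 2.91548, r(4.5) ≈ 3.00000, r(5.25) ≈ 3.24037, r(5.5) ≈ 3.31662, r(6) ≈ 3.46410.
On each subinterval the trapezoid contributes (Δu_i/2)·[r(u_{i-1}) + r(u_i)].
Sum ≈ 8.95365.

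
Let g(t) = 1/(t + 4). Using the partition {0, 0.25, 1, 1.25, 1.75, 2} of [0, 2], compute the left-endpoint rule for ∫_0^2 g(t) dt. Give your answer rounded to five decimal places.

Subinterval widths: 0.25, 0.75, 0.25, 0.5, 0.25.
Left endpoints: 0, 0.25, 1, 1.25, 1.75.
g(0) = 0.25, g(0.25) = 4/17, g(1) = 0.2, g(1.25) = 4/21, g(1.75) = 4/23.
Sum = Σ Δt_i · g(t_i).
Sum ≈ 0.42769.

0.42769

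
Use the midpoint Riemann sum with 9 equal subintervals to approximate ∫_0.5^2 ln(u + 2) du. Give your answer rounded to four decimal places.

Δu = (2 − 0.5)/9 = 1/6.
Midpoints: 7/12, 0.75, 11/12, 13/12, 1.25, 17/12, 19/12, 1.75, 23/12.
f(7/12) ≈ 0.9491, f(0.75) ≈ 1.0116, f(11/12) ≈ 1.0704, f(13/12) ≈ 1.1260, f(1.25) ≈ 1.1787, f(17/12) ≈ 1.2287, f(19/12) ≈ 1.2763, f(1.75) ≈ 1.3218, f(23/12) ≈ 1.3652.
Sum = Δu · [f(7/12) + f(0.75) + f(11/12) + ...].
Sum ≈ 1.7546.

1.7546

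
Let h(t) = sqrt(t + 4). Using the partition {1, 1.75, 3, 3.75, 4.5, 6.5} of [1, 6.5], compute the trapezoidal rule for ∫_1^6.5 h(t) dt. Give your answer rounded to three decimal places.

Subinterval widths: 0.75, 1.25, 0.75, 0.75, 2.
h(1) ≈ 2.236, h(1.75) ≈ 2.398, h(3) ≈ 2.646, h(3.75) ≈ 2.784, h(4.5) ≈ 2.915, h(6.5) ≈ 3.240.
On each subinterval the trapezoid contributes (Δt_i/2)·[h(t_{i-1}) + h(t_i)].
Sum ≈ 15.219.

15.219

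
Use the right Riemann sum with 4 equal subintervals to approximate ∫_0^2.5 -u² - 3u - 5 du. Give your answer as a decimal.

-31.54296875

Δu = (2.5 − 0)/4 = 0.625.
Right endpoints: 0.625, 1.25, 1.875, 2.5.
f(0.625) = -7.265625, f(1.25) = -10.3125, f(1.875) = -14.140625, f(2.5) = -18.75.
Sum = Δu · [f(0.625) + f(1.25) + f(1.875) + f(2.5)].
Sum = -31.54296875.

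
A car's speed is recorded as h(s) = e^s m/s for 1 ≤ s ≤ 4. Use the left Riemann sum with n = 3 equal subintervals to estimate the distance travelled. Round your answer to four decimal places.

Δs = (4 − 1)/3 = 1.
Left endpoints: 1, 2, 3.
h(1) ≈ 2.7183, h(2) ≈ 7.3891, h(3) ≈ 20.0855.
Sum = Δs · [h(1) + h(2) + h(3)].
Sum ≈ 30.1929.

30.1929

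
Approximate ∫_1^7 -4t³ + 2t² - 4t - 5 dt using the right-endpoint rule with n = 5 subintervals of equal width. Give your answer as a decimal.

Δt = (7 − 1)/5 = 1.2.
Right endpoints: 2.2, 3.4, 4.6, 5.8, 7.
f(2.2) = -46.712, f(3.4) = -152.696, f(4.6) = -370.424, f(5.8) = -741.368, f(7) = -1307.
Sum = Δt · [f(2.2) + f(3.4) + f(4.6) + f(5.8) + f(7)].
Sum = -3141.84.

-3141.84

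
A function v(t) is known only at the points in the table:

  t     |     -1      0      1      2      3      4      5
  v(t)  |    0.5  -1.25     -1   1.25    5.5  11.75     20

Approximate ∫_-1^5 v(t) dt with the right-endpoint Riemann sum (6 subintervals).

36.25

Δt = 1.
Sum = 1·[(-1.25) + (-1) + 1.25 + 5.5 + 11.75 + 20] = 36.25.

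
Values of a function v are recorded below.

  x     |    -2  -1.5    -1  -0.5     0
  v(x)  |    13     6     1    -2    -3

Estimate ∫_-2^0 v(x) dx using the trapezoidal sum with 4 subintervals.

Δx = 0.5.
T_4 = (0.5/2)·[13 + 2·6 + 2·1 + 2·(-2) + (-3)] = 5.

5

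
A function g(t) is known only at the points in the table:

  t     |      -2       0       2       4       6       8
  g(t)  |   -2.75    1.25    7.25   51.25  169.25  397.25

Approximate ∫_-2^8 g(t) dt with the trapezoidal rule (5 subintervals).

Δt = 2.
T_5 = (2/2)·[(-2.75) + 2·1.25 + 2·7.25 + 2·51.25 + 2·169.25 + 397.25] = 852.5.

852.5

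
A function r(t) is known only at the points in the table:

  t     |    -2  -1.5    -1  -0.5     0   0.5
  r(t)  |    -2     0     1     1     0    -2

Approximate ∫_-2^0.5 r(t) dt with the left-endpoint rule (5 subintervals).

Δt = 0.5.
Sum = 0.5·[(-2) + 0 + 1 + 1 + 0] = 0.

0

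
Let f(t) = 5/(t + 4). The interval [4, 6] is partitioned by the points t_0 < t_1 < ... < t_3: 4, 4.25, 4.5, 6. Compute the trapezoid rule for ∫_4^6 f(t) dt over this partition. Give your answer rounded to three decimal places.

Subinterval widths: 0.25, 0.25, 1.5.
f(4) = 0.625, f(4.25) = 20/33, f(4.5) = 10/17, f(6) = 0.5.
On each subinterval the trapezoid contributes (Δt_i/2)·[f(t_{i-1}) + f(t_i)].
Sum ≈ 1.119.

1.119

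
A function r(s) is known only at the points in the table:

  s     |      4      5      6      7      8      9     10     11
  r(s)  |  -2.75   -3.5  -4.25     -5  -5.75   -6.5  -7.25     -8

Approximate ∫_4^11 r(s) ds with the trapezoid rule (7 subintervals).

Δs = 1.
T_7 = (1/2)·[(-2.75) + 2·(-3.5) + 2·(-4.25) + 2·(-5) + 2·(-5.75) + 2·(-6.5) + 2·(-7.25) + (-8)] = -37.625.

-37.625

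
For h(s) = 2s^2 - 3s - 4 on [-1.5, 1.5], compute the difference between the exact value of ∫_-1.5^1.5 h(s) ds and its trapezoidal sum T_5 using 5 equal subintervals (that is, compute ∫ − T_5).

Exact integral: ∫_-1.5^1.5 h(s) ds = -7.5.
T_5 = -7.14.
Error = -7.5 − (-7.14) = -0.36.

-0.36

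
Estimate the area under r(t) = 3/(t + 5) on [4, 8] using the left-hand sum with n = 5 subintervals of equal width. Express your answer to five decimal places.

Δt = (8 − 4)/5 = 0.8.
Left endpoints: 4, 4.8, 5.6, 6.4, 7.2.
r(4) = 1/3, r(4.8) = 15/49, r(5.6) = 15/53, r(6.4) = 5/19, r(7.2) = 15/61.
Sum = Δt · [r(4) + r(4.8) + r(5.6) + r(6.4) + r(7.2)].
Sum ≈ 1.14523.

1.14523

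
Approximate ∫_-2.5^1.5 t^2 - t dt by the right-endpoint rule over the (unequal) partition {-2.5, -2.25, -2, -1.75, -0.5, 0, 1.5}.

Subinterval widths: 0.25, 0.25, 0.25, 1.25, 0.5, 1.5.
Right endpoints: -2.25, -2, -1.75, -0.5, 0, 1.5.
f(-2.25) = 7.3125, f(-2) = 6, f(-1.75) = 4.8125, f(-0.5) = 0.75, f(0) = 0, f(1.5) = 0.75.
Sum = Σ Δt_i · f(t_i).
Sum = 6.59375.

6.59375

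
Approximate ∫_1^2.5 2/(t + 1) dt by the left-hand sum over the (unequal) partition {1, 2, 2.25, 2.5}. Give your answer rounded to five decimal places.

1.32051

Subinterval widths: 1, 0.25, 0.25.
Left endpoints: 1, 2, 2.25.
f(1) = 1, f(2) = 2/3, f(2.25) = 8/13.
Sum = Σ Δt_i · f(t_i).
Sum ≈ 1.32051.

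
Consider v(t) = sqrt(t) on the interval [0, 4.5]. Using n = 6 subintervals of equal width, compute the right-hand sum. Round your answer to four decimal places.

Δt = (4.5 − 0)/6 = 0.75.
Right endpoints: 0.75, 1.5, 2.25, 3, 3.75, 4.5.
v(0.75) ≈ 0.8660, v(1.5) ≈ 1.2247, v(2.25) ≈ 1.5000, v(3) ≈ 1.7321, v(3.75) ≈ 1.9365, v(4.5) ≈ 2.1213.
Sum = Δt · [v(0.75) + v(1.5) + v(2.25) + ...].
Sum ≈ 7.0355.

7.0355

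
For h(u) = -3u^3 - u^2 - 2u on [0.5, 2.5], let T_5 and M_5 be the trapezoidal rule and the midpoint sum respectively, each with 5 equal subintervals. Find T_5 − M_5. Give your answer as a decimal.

T_5 = -41.19.
M_5 = -40.03.
T_5 − M_5 = -1.16.

-1.16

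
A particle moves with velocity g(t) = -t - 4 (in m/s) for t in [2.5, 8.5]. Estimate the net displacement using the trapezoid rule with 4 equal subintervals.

-57

Δt = (8.5 − 2.5)/4 = 1.5.
g(2.5) = -6.5, g(4) = -8, g(5.5) = -9.5, g(7) = -11, g(8.5) = -12.5.
T_4 = (Δt/2)·[g(t_0) + 2g(t_1) + 2g(t_2) + 2g(t_3) + g(t_4)].
Sum = -57.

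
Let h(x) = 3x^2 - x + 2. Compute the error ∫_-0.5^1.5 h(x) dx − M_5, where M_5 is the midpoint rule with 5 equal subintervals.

0.08

Exact integral: ∫_-0.5^1.5 h(x) dx = 6.5.
M_5 = 6.42.
Error = 6.5 − 6.42 = 0.08.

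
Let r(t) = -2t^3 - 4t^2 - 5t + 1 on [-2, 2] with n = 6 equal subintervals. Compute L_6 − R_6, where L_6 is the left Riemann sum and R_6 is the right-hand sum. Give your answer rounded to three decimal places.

34.667

L_6 ≈ -1.18519.
R_6 ≈ -35.85185.
L_6 − R_6 ≈ 34.667.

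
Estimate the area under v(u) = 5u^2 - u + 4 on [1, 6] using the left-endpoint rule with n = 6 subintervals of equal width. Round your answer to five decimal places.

292.89352

Δu = (6 − 1)/6 = 5/6.
Left endpoints: 1, 11/6, 8/3, 3.5, 13/3, 31/6.
v(1) = 8, v(11/6) = 683/36, v(8/3) = 332/9, v(3.5) = 61.75, v(13/3) = 842/9, v(31/6) = 4763/36.
Sum = Δu · [v(1) + v(11/6) + v(8/3) + ...].
Sum ≈ 292.89352.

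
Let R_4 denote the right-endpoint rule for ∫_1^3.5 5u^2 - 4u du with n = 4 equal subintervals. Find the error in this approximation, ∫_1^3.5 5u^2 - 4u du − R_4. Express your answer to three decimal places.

Exact integral: ∫_1^3.5 f(u) du ≈ 47.29167.
R_4 = 62.55859375.
Error ≈ 47.29167 − 62.55859375 ≈ -15.267.

-15.267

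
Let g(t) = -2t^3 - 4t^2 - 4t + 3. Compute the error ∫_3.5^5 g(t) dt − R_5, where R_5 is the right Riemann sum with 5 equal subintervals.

Exact integral: ∫_3.5^5 g(t) dt = -367.96875.
R_5 = -401.82.
Error = -367.96875 − (-401.82) = 33.85125.

33.85125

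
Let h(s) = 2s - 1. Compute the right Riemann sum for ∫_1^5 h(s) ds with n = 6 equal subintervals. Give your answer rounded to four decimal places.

Δs = (5 − 1)/6 = 2/3.
Right endpoints: 5/3, 7/3, 3, 11/3, 13/3, 5.
h(5/3) = 7/3, h(7/3) = 11/3, h(3) = 5, h(11/3) = 19/3, h(13/3) = 23/3, h(5) = 9.
Sum = Δs · [h(5/3) + h(7/3) + h(3) + ...].
Sum ≈ 22.6667.

22.6667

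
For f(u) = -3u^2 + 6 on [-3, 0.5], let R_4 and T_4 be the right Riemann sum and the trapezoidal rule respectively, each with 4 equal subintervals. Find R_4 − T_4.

R_4 = 4.01953125.
T_4 = -7.46484375.
R_4 − T_4 = 11.484375.

11.484375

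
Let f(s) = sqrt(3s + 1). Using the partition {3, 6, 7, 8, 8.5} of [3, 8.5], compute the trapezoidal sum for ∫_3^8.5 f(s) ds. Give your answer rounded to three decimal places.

Subinterval widths: 3, 1, 1, 0.5.
f(3) ≈ 3.162, f(6) ≈ 4.359, f(7) ≈ 4.690, f(8) ≈ 5.000, f(8.5) ≈ 5.148.
On each subinterval the trapezoid contributes (Δs_i/2)·[f(s_{i-1}) + f(s_i)].
Sum ≈ 23.189.

23.189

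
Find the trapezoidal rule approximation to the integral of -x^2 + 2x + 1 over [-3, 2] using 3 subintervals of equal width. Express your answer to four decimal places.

Δx = (2 − (-3))/3 = 5/3.
f(-3) = -14, f(-4/3) = -31/9, f(1/3) = 14/9, f(2) = 1.
T_3 = (Δx/2)·[f(x_0) + 2f(x_1) + 2f(x_2) + f(x_3)].
Sum ≈ -13.9815.

-13.9815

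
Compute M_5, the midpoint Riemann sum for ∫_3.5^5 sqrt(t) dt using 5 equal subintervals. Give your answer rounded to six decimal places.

Δt = (5 − 3.5)/5 = 0.3.
Midpoints: 3.65, 3.95, 4.25, 4.55, 4.85.
f(3.65) ≈ 1.910497, f(3.95) ≈ 1.987461, f(4.25) ≈ 2.061553, f(4.55) ≈ 2.133073, f(4.85) ≈ 2.202272.
Sum = Δt · [f(3.65) + f(3.95) + f(4.25) + f(4.55) + f(4.85)].
Sum ≈ 3.088457.

3.088457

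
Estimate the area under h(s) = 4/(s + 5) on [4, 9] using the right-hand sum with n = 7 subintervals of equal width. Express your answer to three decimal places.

1.712

Δs = (9 − 4)/7 = 5/7.
Right endpoints: 33/7, 38/7, 43/7, 48/7, 53/7, 58/7, 9.
h(33/7) = 7/17, h(38/7) = 28/73, h(43/7) = 14/39, h(48/7) = 28/83, h(53/7) = 7/22, h(58/7) = 28/93, h(9) = 2/7.
Sum = Δs · [h(33/7) + h(38/7) + h(43/7) + ...].
Sum ≈ 1.712.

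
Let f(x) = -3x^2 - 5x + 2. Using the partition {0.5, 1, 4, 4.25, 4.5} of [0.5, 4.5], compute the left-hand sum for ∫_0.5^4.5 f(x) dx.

-53.484375

Subinterval widths: 0.5, 3, 0.25, 0.25.
Left endpoints: 0.5, 1, 4, 4.25.
f(0.5) = -1.25, f(1) = -6, f(4) = -66, f(4.25) = -73.4375.
Sum = Σ Δx_i · f(x_i).
Sum = -53.484375.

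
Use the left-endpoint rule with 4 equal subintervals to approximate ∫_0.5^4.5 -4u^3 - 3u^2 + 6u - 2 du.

-271

Δu = (4.5 − 0.5)/4 = 1.
Left endpoints: 0.5, 1.5, 2.5, 3.5.
f(0.5) = -0.25, f(1.5) = -13.25, f(2.5) = -68.25, f(3.5) = -189.25.
Sum = Δu · [f(0.5) + f(1.5) + f(2.5) + f(3.5)].
Sum = -271.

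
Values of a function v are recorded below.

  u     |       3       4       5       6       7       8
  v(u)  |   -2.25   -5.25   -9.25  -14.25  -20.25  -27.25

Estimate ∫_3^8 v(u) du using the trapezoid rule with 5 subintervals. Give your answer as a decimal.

Δu = 1.
T_5 = (1/2)·[(-2.25) + 2·(-5.25) + 2·(-9.25) + 2·(-14.25) + 2·(-20.25) + (-27.25)] = -63.75.

-63.75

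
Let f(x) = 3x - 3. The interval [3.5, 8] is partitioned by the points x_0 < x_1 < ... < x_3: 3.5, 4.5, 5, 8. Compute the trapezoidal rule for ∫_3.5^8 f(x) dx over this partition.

64.125

Subinterval widths: 1, 0.5, 3.
f(3.5) = 7.5, f(4.5) = 10.5, f(5) = 12, f(8) = 21.
On each subinterval the trapezoid contributes (Δx_i/2)·[f(x_{i-1}) + f(x_i)].
Sum = 64.125.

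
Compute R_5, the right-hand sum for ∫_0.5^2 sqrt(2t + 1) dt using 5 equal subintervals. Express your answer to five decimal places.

2.90531

Δt = (2 − 0.5)/5 = 0.3.
Right endpoints: 0.8, 1.1, 1.4, 1.7, 2.
f(0.8) ≈ 1.61245, f(1.1) ≈ 1.78885, f(1.4) ≈ 1.94936, f(1.7) ≈ 2.09762, f(2) ≈ 2.23607.
Sum = Δt · [f(0.8) + f(1.1) + f(1.4) + f(1.7) + f(2)].
Sum ≈ 2.90531.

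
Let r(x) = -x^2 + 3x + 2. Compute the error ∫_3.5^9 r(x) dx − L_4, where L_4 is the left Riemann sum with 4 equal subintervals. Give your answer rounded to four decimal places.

Exact integral: ∫_3.5^9 r(x) dx ≈ -114.583333.
L_4 = -80.39453125.
Error ≈ -114.583333 − (-80.39453125) ≈ -34.1888.

-34.1888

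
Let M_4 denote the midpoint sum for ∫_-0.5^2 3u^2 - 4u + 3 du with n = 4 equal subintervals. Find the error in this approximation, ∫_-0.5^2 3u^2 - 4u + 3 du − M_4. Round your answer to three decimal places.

0.244

Exact integral: ∫_-0.5^2 f(u) du = 8.125.
M_4 ≈ 7.88086.
Error ≈ 8.125 − 7.88086 ≈ 0.244.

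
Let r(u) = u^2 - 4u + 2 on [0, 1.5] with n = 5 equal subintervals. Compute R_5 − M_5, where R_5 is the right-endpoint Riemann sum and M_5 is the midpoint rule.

-0.52875

R_5 = -0.915.
M_5 = -0.38625.
R_5 − M_5 = -0.52875.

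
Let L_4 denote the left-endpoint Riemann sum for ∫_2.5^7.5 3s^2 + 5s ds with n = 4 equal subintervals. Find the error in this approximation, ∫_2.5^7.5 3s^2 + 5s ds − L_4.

Exact integral: ∫_2.5^7.5 f(s) ds = 531.25.
L_4 = 425.78125.
Error = 531.25 − 425.78125 = 105.46875.

105.46875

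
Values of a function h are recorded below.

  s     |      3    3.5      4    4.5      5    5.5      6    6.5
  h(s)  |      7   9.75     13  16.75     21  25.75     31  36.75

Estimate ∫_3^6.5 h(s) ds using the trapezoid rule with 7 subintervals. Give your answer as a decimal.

69.5625

Δs = 0.5.
T_7 = (0.5/2)·[7 + 2·9.75 + 2·13 + 2·16.75 + 2·21 + 2·25.75 + 2·31 + 36.75] = 69.5625.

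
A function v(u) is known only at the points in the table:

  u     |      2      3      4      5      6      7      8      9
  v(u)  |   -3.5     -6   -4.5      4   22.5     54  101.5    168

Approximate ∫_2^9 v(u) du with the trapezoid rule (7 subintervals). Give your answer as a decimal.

Δu = 1.
T_7 = (1/2)·[(-3.5) + 2·(-6) + 2·(-4.5) + 2·4 + 2·22.5 + 2·54 + 2·101.5 + 168] = 253.75.

253.75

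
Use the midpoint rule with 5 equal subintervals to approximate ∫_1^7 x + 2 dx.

36

Δx = (7 − 1)/5 = 1.2.
Midpoints: 1.6, 2.8, 4, 5.2, 6.4.
f(1.6) = 3.6, f(2.8) = 4.8, f(4) = 6, f(5.2) = 7.2, f(6.4) = 8.4.
Sum = Δx · [f(1.6) + f(2.8) + f(4) + f(5.2) + f(6.4)].
Sum = 36.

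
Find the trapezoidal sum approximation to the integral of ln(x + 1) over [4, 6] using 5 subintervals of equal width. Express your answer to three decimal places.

3.573

Δx = (6 − 4)/5 = 0.4.
f(4) ≈ 1.609, f(4.4) ≈ 1.686, f(4.8) ≈ 1.758, f(5.2) ≈ 1.825, f(5.6) ≈ 1.887, f(6) ≈ 1.946.
T_5 = (Δx/2)·[f(x_0) + 2f(x_1) + ... + 2f(x_{4}) + f(x_5)].
Sum ≈ 3.573.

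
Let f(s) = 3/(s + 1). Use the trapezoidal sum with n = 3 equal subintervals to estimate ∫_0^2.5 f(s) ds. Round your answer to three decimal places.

3.908

Δs = (2.5 − 0)/3 = 5/6.
f(0) = 3, f(5/6) = 18/11, f(5/3) = 1.125, f(2.5) = 6/7.
T_3 = (Δs/2)·[f(s_0) + 2f(s_1) + 2f(s_2) + f(s_3)].
Sum ≈ 3.908.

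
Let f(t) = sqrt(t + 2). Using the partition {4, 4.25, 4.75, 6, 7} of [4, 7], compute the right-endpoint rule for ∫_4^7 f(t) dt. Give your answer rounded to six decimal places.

Subinterval widths: 0.25, 0.5, 1.25, 1.
Right endpoints: 4.25, 4.75, 6, 7.
f(4.25) ≈ 2.500000, f(4.75) ≈ 2.598076, f(6) ≈ 2.828427, f(7) ≈ 3.000000.
Sum = Σ Δt_i · f(t_i).
Sum ≈ 8.459572.

8.459572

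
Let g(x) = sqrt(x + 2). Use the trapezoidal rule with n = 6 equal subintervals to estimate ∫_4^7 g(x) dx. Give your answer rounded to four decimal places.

8.2013

Δx = (7 − 4)/6 = 0.5.
g(4) ≈ 2.4495, g(4.5) ≈ 2.5495, g(5) ≈ 2.6458, g(5.5) ≈ 2.7386, g(6) ≈ 2.8284, g(6.5) ≈ 2.9155, g(7) ≈ 3.0000.
T_6 = (Δx/2)·[g(x_0) + 2g(x_1) + ... + 2g(x_{5}) + g(x_6)].
Sum ≈ 8.2013.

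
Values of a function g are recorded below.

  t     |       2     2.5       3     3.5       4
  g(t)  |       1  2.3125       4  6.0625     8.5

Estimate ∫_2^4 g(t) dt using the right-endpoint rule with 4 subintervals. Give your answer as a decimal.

10.4375

Δt = 0.5.
Sum = 0.5·[2.3125 + 4 + 6.0625 + 8.5] = 10.4375.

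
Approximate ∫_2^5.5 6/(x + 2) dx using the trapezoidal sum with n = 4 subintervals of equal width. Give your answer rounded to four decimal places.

Δx = (5.5 − 2)/4 = 0.875.
f(2) = 1.5, f(2.875) = 16/13, f(3.75) = 24/23, f(4.625) = 48/53, f(5.5) = 0.8.
T_4 = (Δx/2)·[f(x_0) + 2f(x_1) + 2f(x_2) + 2f(x_3) + f(x_4)].
Sum ≈ 3.7887.

3.7887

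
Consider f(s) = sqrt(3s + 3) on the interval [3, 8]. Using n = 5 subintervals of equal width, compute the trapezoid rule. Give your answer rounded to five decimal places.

21.92731

Δs = (8 − 3)/5 = 1.
f(3) ≈ 3.46410, f(4) ≈ 3.87298, f(5) ≈ 4.24264, f(6) ≈ 4.58258, f(7) ≈ 4.89898, f(8) ≈ 5.19615.
T_5 = (Δs/2)·[f(s_0) + 2f(s_1) + ... + 2f(s_{4}) + f(s_5)].
Sum ≈ 21.92731.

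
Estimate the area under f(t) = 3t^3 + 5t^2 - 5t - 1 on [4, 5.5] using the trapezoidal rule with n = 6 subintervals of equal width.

628.54296875

Δt = (5.5 − 4)/6 = 0.25.
f(4) = 251, f(4.25) = 298.359375, f(4.5) = 351.125, f(4.75) = 409.578125, f(5) = 474, f(5.25) = 544.671875, f(5.5) = 621.875.
T_6 = (Δt/2)·[f(t_0) + 2f(t_1) + ... + 2f(t_{5}) + f(t_6)].
Sum = 628.54296875.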